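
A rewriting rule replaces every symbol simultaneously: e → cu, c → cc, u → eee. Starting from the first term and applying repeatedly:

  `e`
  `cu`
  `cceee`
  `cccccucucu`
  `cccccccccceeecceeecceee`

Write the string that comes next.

Rewriting the 23 symbols of cccccccccceeecceeecceee one by one yields cc cc cc cc cc cc cc cc cc cc cu cu cu cc cc cu cu cu cc cc cu cu cu; concatenated:

cccccccccccccccccccccucucucccccucucucccccucucu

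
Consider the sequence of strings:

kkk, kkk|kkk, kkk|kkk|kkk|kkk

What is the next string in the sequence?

kkk|kkk|kkk|kkk|kkk|kkk|kkk|kkk

Every step duplicates the string with '|' between the halves.
One more doubling of kkk|kkk|kkk|kkk gives the answer.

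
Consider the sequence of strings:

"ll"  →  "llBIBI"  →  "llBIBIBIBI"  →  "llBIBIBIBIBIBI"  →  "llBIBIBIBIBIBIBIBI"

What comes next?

Every step adds BIBI to the end: s(k+1) = s(k)·BIBI.
Applying this once more to llBIBIBIBIBIBIBIBI:

llBIBIBIBIBIBIBIBIBIBI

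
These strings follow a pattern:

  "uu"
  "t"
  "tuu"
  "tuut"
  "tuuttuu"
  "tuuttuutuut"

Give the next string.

From term 3 onward, concatenate the last term with the second-to-last: t·uu = tuu, tuu·t = tuut, …
Continuing: tuuttuutuut · tuuttuu gives term 7.

tuuttuutuuttuuttuu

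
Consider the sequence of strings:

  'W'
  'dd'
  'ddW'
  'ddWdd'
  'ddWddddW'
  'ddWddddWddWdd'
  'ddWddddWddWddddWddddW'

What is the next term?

Each term (from the third on) is the previous term followed by the one before it: term 3 = dd·W = ddW.
So term 8 is ddWddddWddWddddWddddW·ddWddddWddWdd.

ddWddddWddWddddWddddWddWddddWddWdd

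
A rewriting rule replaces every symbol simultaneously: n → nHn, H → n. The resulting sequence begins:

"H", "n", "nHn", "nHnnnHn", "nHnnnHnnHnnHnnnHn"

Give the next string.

Applying the rule to each of the 17 symbols of nHnnnHnnHnnHnnnHn gives the pieces nHn n nHn nHn nHn n nHn nHn n nHn nHn n nHn nHn nHn n nHn, which concatenate to the answer.

nHnnnHnnHnnHnnnHnnHnnnHnnHnnnHnnHnnHnnnHn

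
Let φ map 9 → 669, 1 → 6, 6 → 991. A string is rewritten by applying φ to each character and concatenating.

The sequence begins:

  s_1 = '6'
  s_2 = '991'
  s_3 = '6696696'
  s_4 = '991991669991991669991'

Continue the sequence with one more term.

66966966696696991991669669669666966969919916696696696

φ(991991669991991669991) expands symbol-by-symbol to 669 669 6 669 669 6 991 991 669 669 669 6 669 669 6 991 991 669 669 669 6; joining the 21 pieces gives the next term.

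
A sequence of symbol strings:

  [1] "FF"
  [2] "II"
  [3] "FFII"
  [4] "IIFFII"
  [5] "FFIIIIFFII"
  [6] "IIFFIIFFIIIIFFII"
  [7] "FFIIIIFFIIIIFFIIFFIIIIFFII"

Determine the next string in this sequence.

IIFFIIFFIIIIFFIIFFIIIIFFIIIIFFIIFFIIIIFFII

This is a Fibonacci-style word recurrence s(k) = s(k−2)·s(k−1): e.g. FF·II = FFII.
So term 8 is IIFFIIFFIIIIFFII·FFIIIIFFIIIIFFIIFFIIIIFFII.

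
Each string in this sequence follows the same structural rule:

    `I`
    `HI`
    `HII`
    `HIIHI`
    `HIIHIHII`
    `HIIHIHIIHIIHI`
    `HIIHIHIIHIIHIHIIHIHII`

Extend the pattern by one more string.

Each term (from the third on) is the previous term followed by the one before it: term 3 = HI·I = HII.
So term 8 is HIIHIHIIHIIHIHIIHIHII·HIIHIHIIHIIHI.

HIIHIHIIHIIHIHIIHIHIIHIIHIHIIHIIHI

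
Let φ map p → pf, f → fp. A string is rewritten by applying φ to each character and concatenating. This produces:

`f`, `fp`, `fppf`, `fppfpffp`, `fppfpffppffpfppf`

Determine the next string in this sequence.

fppfpffppffpfppfpffpfppffppfpffp

Applying the rule to each of the 16 symbols of fppfpffppffpfppf gives the pieces fp pf pf fp pf fp fp pf pf fp fp pf fp pf pf fp, which concatenate to the answer.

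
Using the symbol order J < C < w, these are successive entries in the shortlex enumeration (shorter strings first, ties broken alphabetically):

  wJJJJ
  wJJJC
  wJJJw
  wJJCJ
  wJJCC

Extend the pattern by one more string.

wJJCw

Find the rightmost character of wJJCC below w, bump it to the next letter, and reset everything to its right to J.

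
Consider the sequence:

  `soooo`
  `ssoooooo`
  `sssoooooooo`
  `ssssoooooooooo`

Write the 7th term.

sssssssoooooooooooooooo

Each string has the form s^{n-1} o^{2n}, where the shown terms are n = 2, 3, 4, 5.
For term 7, n = 8, so the run lengths are 7, 16.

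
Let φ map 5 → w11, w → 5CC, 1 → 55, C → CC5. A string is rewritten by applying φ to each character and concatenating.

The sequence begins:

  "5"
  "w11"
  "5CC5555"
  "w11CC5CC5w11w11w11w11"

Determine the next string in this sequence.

Applying the rule to each of the 21 symbols of w11CC5CC5w11w11w11w11 gives the pieces 5CC 55 55 CC5 CC5 w11 CC5 CC5 w11 5CC 55 55 5CC 55 55 5CC 55 55 5CC 55 55, which concatenate to the answer.

5CC5555CC5CC5w11CC5CC5w115CC55555CC55555CC55555CC5555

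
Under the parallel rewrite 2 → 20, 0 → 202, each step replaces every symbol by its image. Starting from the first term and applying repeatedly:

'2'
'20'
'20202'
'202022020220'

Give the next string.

20202202022020202202022020202

Rewriting each symbol of 202022020220: 2→20, 0→202, 2→20, 0→202, 2→20, 2→20, 0→202, 2→20, 0→202, 2→20, 2→20, 0→202, which concatenates to 20 202 20 202 20 20 202 20 202 20 20 202.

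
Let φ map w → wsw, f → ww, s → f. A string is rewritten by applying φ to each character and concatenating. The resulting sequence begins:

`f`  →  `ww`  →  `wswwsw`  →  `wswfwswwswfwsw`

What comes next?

Replace each of the 14 characters of wswfwswwswfwsw in place — wsw f wsw ww wsw f wsw wsw f wsw ww wsw f wsw — and concatenate.

wswfwswwwwswfwswwswfwswwwwswfwsw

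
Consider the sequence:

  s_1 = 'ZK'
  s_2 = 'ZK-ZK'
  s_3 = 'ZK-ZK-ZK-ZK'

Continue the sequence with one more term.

ZK-ZK-ZK-ZK-ZK-ZK-ZK-ZK

s(k+1) = s(k)·-·s(k) — each term doubles the last with '-' between the halves.
One more doubling of ZK-ZK-ZK-ZK gives the answer.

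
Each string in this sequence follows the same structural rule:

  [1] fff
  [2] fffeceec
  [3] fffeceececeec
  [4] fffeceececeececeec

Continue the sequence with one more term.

fffeceececeececeececeec

The strings grow by a fixed suffix eceec each time.
One more step from fffeceececeececeec gives the answer.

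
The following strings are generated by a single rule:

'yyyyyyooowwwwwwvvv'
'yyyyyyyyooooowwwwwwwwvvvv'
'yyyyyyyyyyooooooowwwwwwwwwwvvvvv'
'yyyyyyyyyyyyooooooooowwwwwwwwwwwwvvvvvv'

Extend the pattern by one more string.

Each string has the form y^{2n+2} o^{2n-1} w^{2n+2} v^{n+1}, where the shown terms are n = 2, 3, 4, 5.
At n = 6 the blocks have lengths 14, 11, 14, 7.

yyyyyyyyyyyyyyooooooooooowwwwwwwwwwwwwwvvvvvvv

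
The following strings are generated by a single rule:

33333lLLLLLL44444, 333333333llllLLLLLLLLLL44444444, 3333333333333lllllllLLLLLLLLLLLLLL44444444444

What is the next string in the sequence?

Term n consists of 4n+1 3's, followed by 3n-2 l's, followed by 4n+2 L's, followed by 3n+2 4's (n = 1, 2, …).
Setting n = 4 gives 17, 10, 18, 14 characters in each block.

33333333333333333llllllllllLLLLLLLLLLLLLLLLLL44444444444444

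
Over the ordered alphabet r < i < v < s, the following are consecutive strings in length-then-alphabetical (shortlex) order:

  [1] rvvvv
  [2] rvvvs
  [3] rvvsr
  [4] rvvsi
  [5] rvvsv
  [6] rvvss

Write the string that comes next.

rvsrr

Treat rvvss as a base-4 numeral over the given alphabet and add one, carrying through any trailing s's.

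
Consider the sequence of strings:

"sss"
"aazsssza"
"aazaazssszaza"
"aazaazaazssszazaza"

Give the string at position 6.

Each term wraps the previous one in aaz on the left and za on the right.
From aazaazaazssszazaza, 2 further steps: aazaazaazssszazaza → aazaazaazaazssszazazaza → (answer).

aazaazaazaazaazssszazazazaza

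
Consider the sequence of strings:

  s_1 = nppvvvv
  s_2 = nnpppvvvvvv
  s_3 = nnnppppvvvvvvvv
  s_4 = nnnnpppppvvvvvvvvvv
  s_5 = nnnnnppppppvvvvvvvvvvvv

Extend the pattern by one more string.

Reading off run lengths: n runs 1, 2, 3, 4, 5; p runs 2, 3, 4, 5, 6; v runs 4, 6, 8, 10, 12 — each is linear in n, where the shown terms are n = 2, 3, 4, 5, 6.
Setting n = 7 gives 6, 7, 14 characters in each block.

nnnnnnpppppppvvvvvvvvvvvvvv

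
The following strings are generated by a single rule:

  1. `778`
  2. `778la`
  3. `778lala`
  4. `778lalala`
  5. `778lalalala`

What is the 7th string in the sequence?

The strings grow by a fixed suffix la each time.
From 778lalalala, 2 further steps: 778lalalala → 778lalalalala → (answer).

778lalalalalala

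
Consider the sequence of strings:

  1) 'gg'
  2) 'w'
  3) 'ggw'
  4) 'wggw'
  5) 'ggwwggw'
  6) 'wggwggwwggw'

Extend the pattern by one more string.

ggwwggwwggwggwwggw

Each term (from the third on) is the two preceding terms concatenated in order: term 3 = gg·w = ggw.
Continuing: ggwwggw · wggwggwwggw gives term 7.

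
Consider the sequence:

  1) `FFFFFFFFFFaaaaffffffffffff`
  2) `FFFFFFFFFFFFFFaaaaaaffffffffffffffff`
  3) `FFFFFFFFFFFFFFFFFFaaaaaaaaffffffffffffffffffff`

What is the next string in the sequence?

Each string has the form F^{4n-2} a^{2n-2} f^{4n}, where the shown terms are n = 3, 4, 5.
Setting n = 6 gives 22, 10, 24 characters in each block.

FFFFFFFFFFFFFFFFFFFFFFaaaaaaaaaaffffffffffffffffffffffff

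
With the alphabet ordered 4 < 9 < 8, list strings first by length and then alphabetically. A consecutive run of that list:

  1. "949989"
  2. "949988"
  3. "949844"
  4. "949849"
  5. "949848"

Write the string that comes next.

Find the rightmost character of 949848 below 8, bump it to the next letter, and reset everything to its right to 4.

949894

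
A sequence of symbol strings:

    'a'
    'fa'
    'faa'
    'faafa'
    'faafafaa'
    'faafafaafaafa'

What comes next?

faafafaafaafafaafafaa

This is a Fibonacci-style word recurrence s(k) = s(k−1)·s(k−2): e.g. fa·a = faa.
Continuing: faafafaafaafa · faafafaa gives term 7.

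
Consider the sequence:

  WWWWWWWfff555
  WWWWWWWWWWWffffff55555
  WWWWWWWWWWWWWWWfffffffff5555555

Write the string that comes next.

Term n consists of 4n+3 W's, followed by 3n f's, followed by 2n+1 5's (n = 1, 2, …).
For the next term, n = 4, so the run lengths are 19, 12, 9.

WWWWWWWWWWWWWWWWWWWffffffffffff555555555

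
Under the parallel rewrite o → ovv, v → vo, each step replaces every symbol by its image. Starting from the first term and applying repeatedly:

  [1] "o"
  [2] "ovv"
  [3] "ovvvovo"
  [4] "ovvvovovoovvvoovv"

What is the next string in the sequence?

Rewriting the 17 symbols of ovvvovovoovvvoovv one by one yields ovv vo vo vo ovv vo ovv vo ovv ovv vo vo vo ovv ovv vo vo; concatenated:

ovvvovovoovvvoovvvoovvovvvovovoovvovvvovo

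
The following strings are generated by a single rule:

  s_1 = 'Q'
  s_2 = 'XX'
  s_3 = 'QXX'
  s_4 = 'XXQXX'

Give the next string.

From term 3 onward, concatenate the second-to-last term with the last: Q·XX = QXX, XX·QXX = XXQXX, …
Continuing: QXX · XXQXX gives term 5.

QXXXXQXX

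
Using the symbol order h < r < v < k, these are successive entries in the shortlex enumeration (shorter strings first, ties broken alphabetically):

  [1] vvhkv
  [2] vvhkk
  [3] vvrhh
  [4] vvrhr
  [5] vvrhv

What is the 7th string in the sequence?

vvrrh

Stepping forward 2 times from vvrhv: vvrhv → vvrhk, then the target.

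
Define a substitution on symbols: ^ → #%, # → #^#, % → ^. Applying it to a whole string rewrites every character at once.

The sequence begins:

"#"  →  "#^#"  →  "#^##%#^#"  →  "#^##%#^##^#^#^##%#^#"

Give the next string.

Applying the rule to each of the 20 symbols of #^##%#^##^#^#^##%#^# gives the pieces #^# #% #^# #^# ^ #^# #% #^# #^# #% #^# #% #^# #% #^# #^# ^ #^# #% #^#, which concatenate to the answer.

#^##%#^##^#^#^##%#^##^##%#^##%#^##%#^##^#^#^##%#^#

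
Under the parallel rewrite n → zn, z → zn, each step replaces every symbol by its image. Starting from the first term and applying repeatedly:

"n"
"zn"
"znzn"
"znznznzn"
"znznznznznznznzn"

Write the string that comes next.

φ(znznznznznznznzn) expands symbol-by-symbol to zn zn zn zn zn zn zn zn zn zn zn zn zn zn zn zn; joining the 16 pieces gives the next term.

znznznznznznznznznznznznznznznzn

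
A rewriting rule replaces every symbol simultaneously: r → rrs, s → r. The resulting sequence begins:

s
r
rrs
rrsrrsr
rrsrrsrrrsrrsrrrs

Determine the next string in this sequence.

rrsrrsrrrsrrsrrrsrrsrrsrrrsrrsrrrsrrsrrsr

Replace each of the 17 characters of rrsrrsrrrsrrsrrrs in place — rrs rrs r rrs rrs r rrs rrs rrs r rrs rrs r rrs rrs rrs r — and concatenate.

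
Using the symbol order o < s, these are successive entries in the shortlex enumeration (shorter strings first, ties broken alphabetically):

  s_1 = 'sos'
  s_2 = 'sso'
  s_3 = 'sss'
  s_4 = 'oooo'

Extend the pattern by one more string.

ooos

Find the rightmost character of oooo below s, bump it to the next letter, and reset everything to its right to o.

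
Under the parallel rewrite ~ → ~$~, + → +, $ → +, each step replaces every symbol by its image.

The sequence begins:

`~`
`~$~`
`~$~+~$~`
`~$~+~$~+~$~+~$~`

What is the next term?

~$~+~$~+~$~+~$~+~$~+~$~+~$~+~$~

Applying the rule to each of the 15 symbols of ~$~+~$~+~$~+~$~ gives the pieces ~$~ + ~$~ + ~$~ + ~$~ + ~$~ + ~$~ + ~$~ + ~$~, which concatenate to the answer.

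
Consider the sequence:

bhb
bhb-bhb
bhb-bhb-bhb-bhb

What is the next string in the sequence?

s(k+1) = s(k)·-·s(k) — each term doubles the last with '-' between the halves.
Doubling bhb-bhb-bhb-bhb with '-' between the halves:

bhb-bhb-bhb-bhb-bhb-bhb-bhb-bhb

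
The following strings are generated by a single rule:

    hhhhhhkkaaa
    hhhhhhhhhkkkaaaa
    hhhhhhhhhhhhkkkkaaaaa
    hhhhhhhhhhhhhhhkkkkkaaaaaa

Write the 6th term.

hhhhhhhhhhhhhhhhhhhhhkkkkkkkaaaaaaaa

The n-th term is 3n h's then n k's then n+1 a's, where the shown terms are n = 2, 3, 4, 5.
For term 6, n = 7, so the run lengths are 21, 7, 8.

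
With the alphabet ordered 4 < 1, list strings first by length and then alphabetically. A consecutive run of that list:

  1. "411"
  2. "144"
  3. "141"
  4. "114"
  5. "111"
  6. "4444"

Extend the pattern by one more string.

Find the rightmost character of 4444 below 1, bump it to the next letter, and reset everything to its right to 4.

4441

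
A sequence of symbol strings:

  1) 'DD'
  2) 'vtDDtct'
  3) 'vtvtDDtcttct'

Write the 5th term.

Every step adds vt to the front and tct to the end of the previous string.
From vtvtDDtcttct, 2 further steps: vtvtDDtcttct → vtvtvtDDtcttcttct → (answer).

vtvtvtvtDDtcttcttcttct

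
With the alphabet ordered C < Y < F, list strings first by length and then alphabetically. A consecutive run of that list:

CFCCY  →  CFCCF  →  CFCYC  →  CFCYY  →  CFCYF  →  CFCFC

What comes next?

CFCFY

Find the rightmost character of CFCFC below F, bump it to the next letter, and reset everything to its right to C.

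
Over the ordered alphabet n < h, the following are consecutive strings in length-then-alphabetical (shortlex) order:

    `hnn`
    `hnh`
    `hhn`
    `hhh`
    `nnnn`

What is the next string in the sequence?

The successor of nnnn increments the rightmost position that isn't already h and resets every position after it to n.

nnnh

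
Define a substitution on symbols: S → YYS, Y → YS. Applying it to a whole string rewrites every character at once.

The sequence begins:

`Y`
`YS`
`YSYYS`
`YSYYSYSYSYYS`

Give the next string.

Expanding YSYYSYSYSYYS: Y→YS, S→YYS, Y→YS, Y→YS, S→YYS, Y→YS, S→YYS, Y→YS, S→YYS, Y→YS, Y→YS, S→YYS. Concatenated: YS YYS YS YS YYS YS YYS YS YYS YS YS YYS.

YSYYSYSYSYYSYSYYSYSYYSYSYSYYS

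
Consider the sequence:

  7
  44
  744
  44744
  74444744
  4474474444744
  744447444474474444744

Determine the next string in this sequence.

4474474444744744447444474474444744

This is a Fibonacci-style word recurrence s(k) = s(k−2)·s(k−1): e.g. 7·44 = 744.
Continuing: 4474474444744 · 744447444474474444744 gives term 8.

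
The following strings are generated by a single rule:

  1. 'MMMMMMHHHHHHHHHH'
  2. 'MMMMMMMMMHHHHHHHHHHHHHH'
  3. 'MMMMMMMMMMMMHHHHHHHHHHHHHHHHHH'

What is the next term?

MMMMMMMMMMMMMMMHHHHHHHHHHHHHHHHHHHHHH

The n-th term is 3n M's then 4n+2 H's, where the shown terms are n = 2, 3, 4.
Setting n = 5 gives 15, 22 characters in each block.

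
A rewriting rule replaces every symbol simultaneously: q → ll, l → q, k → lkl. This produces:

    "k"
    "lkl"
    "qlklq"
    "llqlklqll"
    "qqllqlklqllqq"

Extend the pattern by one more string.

Rewriting the 13 symbols of qqllqlklqllqq one by one yields ll ll q q ll q lkl q ll q q ll ll; concatenated:

llllqqllqlklqllqqllll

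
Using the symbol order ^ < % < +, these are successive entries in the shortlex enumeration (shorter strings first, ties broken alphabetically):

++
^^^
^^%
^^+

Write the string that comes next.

The successor of ^^+ increments the rightmost position that isn't already + and resets every position after it to ^.

^%^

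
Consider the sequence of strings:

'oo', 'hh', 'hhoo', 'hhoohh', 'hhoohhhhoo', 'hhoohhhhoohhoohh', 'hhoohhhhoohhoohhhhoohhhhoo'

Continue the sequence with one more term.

hhoohhhhoohhoohhhhoohhhhoohhoohhhhoohhoohh

From term 3 onward, concatenate the last term with the second-to-last: hh·oo = hhoo, hhoo·hh = hhoohh, …
Continuing: hhoohhhhoohhoohhhhoohhhhoo · hhoohhhhoohhoohh gives term 8.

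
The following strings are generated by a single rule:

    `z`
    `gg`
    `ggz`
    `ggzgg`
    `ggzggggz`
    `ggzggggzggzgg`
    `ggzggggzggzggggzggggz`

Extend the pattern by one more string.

This is a Fibonacci-style word recurrence s(k) = s(k−1)·s(k−2): e.g. gg·z = ggz.
Continuing: ggzggggzggzggggzggggz · ggzggggzggzgg gives term 8.

ggzggggzggzggggzggggzggzggggzggzgg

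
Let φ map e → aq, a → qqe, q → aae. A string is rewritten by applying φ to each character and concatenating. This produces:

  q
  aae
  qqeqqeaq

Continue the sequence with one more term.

Apply φ to qqeqqeaq symbol by symbol: q→aae, q→aae, e→aq, q→aae, q→aae, e→aq, a→qqe, q→aae; joined: aae aae aq aae aae aq qqe aae.

aaeaaeaqaaeaaeaqqqeaae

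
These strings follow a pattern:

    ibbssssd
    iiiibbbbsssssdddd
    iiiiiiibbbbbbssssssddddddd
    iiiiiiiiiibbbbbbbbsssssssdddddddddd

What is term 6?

iiiiiiiiiiiiiiiibbbbbbbbbbbbsssssssssdddddddddddddddd

The n-th term is 3n-2 i's then 2n b's then n+3 s's then 3n-2 d's (n = 1, 2, …).
Setting n = 6 gives 16, 12, 9, 16 characters in each block.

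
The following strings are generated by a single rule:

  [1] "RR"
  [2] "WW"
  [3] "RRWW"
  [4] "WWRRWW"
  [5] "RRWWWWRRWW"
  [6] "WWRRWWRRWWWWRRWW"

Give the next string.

RRWWWWRRWWWWRRWWRRWWWWRRWW

Each term (from the third on) is the two preceding terms concatenated in order: term 3 = RR·WW = RRWW.
Continuing: RRWWWWRRWW · WWRRWWRRWWWWRRWW gives term 7.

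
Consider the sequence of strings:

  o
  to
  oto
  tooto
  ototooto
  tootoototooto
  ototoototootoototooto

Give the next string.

Each term (from the third on) is the two preceding terms concatenated in order: term 3 = o·to = oto.
So term 8 is tootoototooto·ototoototootoototooto.

tootoototootoototoototootoototooto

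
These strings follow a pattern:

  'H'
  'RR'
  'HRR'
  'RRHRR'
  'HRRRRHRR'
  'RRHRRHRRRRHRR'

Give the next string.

HRRRRHRRRRHRRHRRRRHRR

From term 3 onward, concatenate the second-to-last term with the last: H·RR = HRR, RR·HRR = RRHRR, …
So term 7 is HRRRRHRR·RRHRRHRRRRHRR.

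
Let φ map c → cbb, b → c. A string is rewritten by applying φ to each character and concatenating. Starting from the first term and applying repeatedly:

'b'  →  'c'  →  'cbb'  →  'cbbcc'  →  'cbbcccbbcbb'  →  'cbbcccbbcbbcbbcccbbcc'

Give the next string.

Applying the rule to each of the 21 symbols of cbbcccbbcbbcbbcccbbcc gives the pieces cbb c c cbb cbb cbb c c cbb c c cbb c c cbb cbb cbb c c cbb cbb, which concatenate to the answer.

cbbcccbbcbbcbbcccbbcccbbcccbbcbbcbbcccbbcbb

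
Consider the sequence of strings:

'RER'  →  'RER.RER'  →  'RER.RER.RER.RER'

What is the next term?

s(k+1) = s(k)·.·s(k) — each term doubles the last with '.' between the halves.
So the next term is two copies of RER.RER.RER.RER with '.' between the halves.

RER.RER.RER.RER.RER.RER.RER.RER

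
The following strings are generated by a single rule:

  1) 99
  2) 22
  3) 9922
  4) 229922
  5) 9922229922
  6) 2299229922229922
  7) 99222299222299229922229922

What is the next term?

From term 3 onward, concatenate the second-to-last term with the last: 99·22 = 9922, 22·9922 = 229922, …
Continuing: 2299229922229922 · 99222299222299229922229922 gives term 8.

229922992222992299222299222299229922229922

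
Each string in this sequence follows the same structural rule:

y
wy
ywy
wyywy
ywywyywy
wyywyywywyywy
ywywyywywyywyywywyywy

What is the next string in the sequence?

wyywyywywyywyywywyywywyywyywywyywy

This is a Fibonacci-style word recurrence s(k) = s(k−2)·s(k−1): e.g. y·wy = ywy.
So term 8 is wyywyywywyywy·ywywyywywyywyywywyywy.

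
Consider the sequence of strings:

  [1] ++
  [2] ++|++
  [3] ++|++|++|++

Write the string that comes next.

Every step duplicates the string with '|' between the halves.
Doubling ++|++|++|++ with '|' between the halves:

++|++|++|++|++|++|++|++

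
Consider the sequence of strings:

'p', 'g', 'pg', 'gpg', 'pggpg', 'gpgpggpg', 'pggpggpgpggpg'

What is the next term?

gpgpggpgpggpggpgpggpg

This is a Fibonacci-style word recurrence s(k) = s(k−2)·s(k−1): e.g. p·g = pg.
So term 8 is gpgpggpg·pggpggpgpggpg.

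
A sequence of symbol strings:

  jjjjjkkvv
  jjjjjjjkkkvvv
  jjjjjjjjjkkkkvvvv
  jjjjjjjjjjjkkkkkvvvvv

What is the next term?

jjjjjjjjjjjjjkkkkkkvvvvvv

The n-th term is 2n+1 j's then n k's then n v's, where the shown terms are n = 2, 3, 4, 5.
Setting n = 6 gives 13, 6, 6 characters in each block.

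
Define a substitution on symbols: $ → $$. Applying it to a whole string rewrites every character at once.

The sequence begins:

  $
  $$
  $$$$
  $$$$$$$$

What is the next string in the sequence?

Rewriting each symbol of $$$$$$$$: $→$$, $→$$, $→$$, $→$$, $→$$, $→$$, $→$$, $→$$, which concatenates to $$ $$ $$ $$ $$ $$ $$ $$.

$$$$$$$$$$$$$$$$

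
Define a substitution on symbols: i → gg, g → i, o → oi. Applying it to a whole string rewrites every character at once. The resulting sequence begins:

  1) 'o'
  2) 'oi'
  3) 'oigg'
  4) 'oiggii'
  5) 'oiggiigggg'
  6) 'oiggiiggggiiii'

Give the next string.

Applying the rule to each of the 14 symbols of oiggiiggggiiii gives the pieces oi gg i i gg gg i i i i gg gg gg gg, which concatenate to the answer.

oiggiiggggiiiigggggggg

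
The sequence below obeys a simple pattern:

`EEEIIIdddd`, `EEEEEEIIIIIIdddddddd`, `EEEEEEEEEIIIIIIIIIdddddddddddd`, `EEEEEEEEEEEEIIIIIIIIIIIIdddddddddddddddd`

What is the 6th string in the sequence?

Reading off run lengths: E runs 3, 6, 9, 12; I runs 3, 6, 9, 12; d runs 4, 8, 12, 16 — each is linear in n (n = 1, 2, …).
Setting n = 6 gives 18, 18, 24 characters in each block.

EEEEEEEEEEEEEEEEEEIIIIIIIIIIIIIIIIIIdddddddddddddddddddddddd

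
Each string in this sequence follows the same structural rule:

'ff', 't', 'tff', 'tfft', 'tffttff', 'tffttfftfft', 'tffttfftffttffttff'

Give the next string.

tffttfftffttffttfftffttfftfft

This is a Fibonacci-style word recurrence s(k) = s(k−1)·s(k−2): e.g. t·ff = tff.
So term 8 is tffttfftffttffttff·tffttfftfft.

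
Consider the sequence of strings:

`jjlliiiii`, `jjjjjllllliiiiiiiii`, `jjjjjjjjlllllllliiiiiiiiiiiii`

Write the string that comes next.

The n-th term is 3n-1 j's then 3n-1 l's then 4n+1 i's (n = 1, 2, …).
Setting n = 4 gives 11, 11, 17 characters in each block.

jjjjjjjjjjjllllllllllliiiiiiiiiiiiiiiii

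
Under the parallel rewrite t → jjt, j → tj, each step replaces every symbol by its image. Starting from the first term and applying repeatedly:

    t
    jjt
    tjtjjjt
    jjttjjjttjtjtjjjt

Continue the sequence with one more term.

Rewriting the 17 symbols of jjttjjjttjtjtjjjt one by one yields tj tj jjt jjt tj tj tj jjt jjt tj jjt tj jjt tj tj tj jjt; concatenated:

tjtjjjtjjttjtjtjjjtjjttjjjttjjjttjtjtjjjt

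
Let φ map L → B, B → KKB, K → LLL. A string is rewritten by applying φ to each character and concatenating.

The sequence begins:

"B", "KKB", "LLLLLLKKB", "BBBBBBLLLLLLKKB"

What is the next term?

Applying the rule to each of the 15 symbols of BBBBBBLLLLLLKKB gives the pieces KKB KKB KKB KKB KKB KKB B B B B B B LLL LLL KKB, which concatenate to the answer.

KKBKKBKKBKKBKKBKKBBBBBBBLLLLLLKKB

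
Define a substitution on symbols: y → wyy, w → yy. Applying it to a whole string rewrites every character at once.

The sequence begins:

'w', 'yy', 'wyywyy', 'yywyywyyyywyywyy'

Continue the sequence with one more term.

Rewriting the 16 symbols of yywyywyyyywyywyy one by one yields wyy wyy yy wyy wyy yy wyy wyy wyy wyy yy wyy wyy yy wyy wyy; concatenated:

wyywyyyywyywyyyywyywyywyywyyyywyywyyyywyywyy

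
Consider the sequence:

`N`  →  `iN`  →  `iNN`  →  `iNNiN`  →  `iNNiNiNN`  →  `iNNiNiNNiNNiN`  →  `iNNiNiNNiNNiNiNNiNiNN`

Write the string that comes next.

iNNiNiNNiNNiNiNNiNiNNiNNiNiNNiNNiN

From term 3 onward, concatenate the last term with the second-to-last: iN·N = iNN, iNN·iN = iNNiN, …
So term 8 is iNNiNiNNiNNiNiNNiNiNN·iNNiNiNNiNNiN.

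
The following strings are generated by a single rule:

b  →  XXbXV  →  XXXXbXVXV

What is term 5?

XXXXXXXXbXVXVXVXV

Each term wraps the previous one in XX on the left and XV on the right.
From XXXXbXVXV, 2 further steps: XXXXbXVXV → XXXXXXbXVXVXV → (answer).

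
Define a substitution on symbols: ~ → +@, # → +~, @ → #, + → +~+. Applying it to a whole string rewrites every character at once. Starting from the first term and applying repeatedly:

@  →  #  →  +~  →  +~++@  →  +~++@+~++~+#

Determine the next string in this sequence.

+~++@+~++~+#+~++@+~++~++@+~++~

Apply φ to +~++@+~++~+# symbol by symbol: +→+~+, ~→+@, +→+~+, +→+~+, @→#, +→+~+, ~→+@, +→+~+, +→+~+, ~→+@, +→+~+, #→+~; joined: +~+ +@ +~+ +~+ # +~+ +@ +~+ +~+ +@ +~+ +~.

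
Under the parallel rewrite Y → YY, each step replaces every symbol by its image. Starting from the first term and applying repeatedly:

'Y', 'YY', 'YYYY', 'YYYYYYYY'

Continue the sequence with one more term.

YYYYYYYYYYYYYYYY

Expanding YYYYYYYY: Y→YY, Y→YY, Y→YY, Y→YY, Y→YY, Y→YY, Y→YY, Y→YY. Concatenated: YY YY YY YY YY YY YY YY.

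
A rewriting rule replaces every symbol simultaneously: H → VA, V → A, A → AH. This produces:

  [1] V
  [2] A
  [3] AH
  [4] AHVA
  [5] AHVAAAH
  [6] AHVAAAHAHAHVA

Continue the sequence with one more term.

φ(AHVAAAHAHAHVA) expands symbol-by-symbol to AH VA A AH AH AH VA AH VA AH VA A AH; joining the 13 pieces gives the next term.

AHVAAAHAHAHVAAHVAAHVAAAH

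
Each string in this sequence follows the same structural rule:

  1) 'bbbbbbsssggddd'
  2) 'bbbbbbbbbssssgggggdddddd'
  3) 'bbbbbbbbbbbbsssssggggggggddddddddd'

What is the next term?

The n-th term is 3n+3 b's then n+2 s's then 3n-1 g's then 3n d's (n = 1, 2, …).
For the next term, n = 4, so the run lengths are 15, 6, 11, 12.

bbbbbbbbbbbbbbbssssssgggggggggggdddddddddddd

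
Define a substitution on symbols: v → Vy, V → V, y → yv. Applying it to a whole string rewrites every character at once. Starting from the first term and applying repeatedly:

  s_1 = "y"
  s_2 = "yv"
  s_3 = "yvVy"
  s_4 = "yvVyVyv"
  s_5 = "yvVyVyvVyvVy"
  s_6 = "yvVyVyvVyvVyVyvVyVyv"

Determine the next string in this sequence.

Applying the rule to each of the 20 symbols of yvVyVyvVyvVyVyvVyVyv gives the pieces yv Vy V yv V yv Vy V yv Vy V yv V yv Vy V yv V yv Vy, which concatenate to the answer.

yvVyVyvVyvVyVyvVyVyvVyvVyVyvVyvVy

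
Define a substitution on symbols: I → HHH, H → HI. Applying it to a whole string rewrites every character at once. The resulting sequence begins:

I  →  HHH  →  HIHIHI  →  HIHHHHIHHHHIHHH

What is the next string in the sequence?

HIHHHHIHIHIHIHHHHIHIHIHIHHHHIHIHI

Applying the rule to each of the 15 symbols of HIHHHHIHHHHIHHH gives the pieces HI HHH HI HI HI HI HHH HI HI HI HI HHH HI HI HI, which concatenate to the answer.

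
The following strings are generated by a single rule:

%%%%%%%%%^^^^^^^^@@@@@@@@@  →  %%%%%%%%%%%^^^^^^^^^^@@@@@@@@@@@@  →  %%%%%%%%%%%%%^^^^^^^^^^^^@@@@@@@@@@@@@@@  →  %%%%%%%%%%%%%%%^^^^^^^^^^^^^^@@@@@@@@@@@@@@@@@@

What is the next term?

%%%%%%%%%%%%%%%%%^^^^^^^^^^^^^^^^@@@@@@@@@@@@@@@@@@@@@

The n-th term is 2n+3 %'s then 2n+2 ^'s then 3n @'s, where the shown terms are n = 3, 4, 5, 6.
At n = 7 the blocks have lengths 17, 16, 21.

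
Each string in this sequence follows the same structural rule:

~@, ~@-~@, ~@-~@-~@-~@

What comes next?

~@-~@-~@-~@-~@-~@-~@-~@

Each string is two copies of the previous one joined by '-'.
So the next term is two copies of ~@-~@-~@-~@ with '-' between the halves.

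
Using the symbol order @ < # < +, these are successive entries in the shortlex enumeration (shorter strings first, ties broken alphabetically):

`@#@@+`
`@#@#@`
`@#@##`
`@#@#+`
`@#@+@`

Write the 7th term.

Advancing 2 positions from @#@+@ through @#@+@ → @#@+# reaches term 7.

@#@++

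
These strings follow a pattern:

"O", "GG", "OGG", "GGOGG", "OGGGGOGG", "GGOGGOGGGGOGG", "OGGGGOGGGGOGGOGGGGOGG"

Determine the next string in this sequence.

From term 3 onward, concatenate the second-to-last term with the last: O·GG = OGG, GG·OGG = GGOGG, …
The next term joins GGOGGOGGGGOGG and OGGGGOGGGGOGGOGGGGOGG.

GGOGGOGGGGOGGOGGGGOGGGGOGGOGGGGOGG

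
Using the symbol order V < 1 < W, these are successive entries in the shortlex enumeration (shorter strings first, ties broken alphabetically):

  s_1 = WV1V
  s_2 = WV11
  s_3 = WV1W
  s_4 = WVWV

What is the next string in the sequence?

WVW1

The successor of WVWV increments the rightmost position that isn't already W and resets every position after it to V.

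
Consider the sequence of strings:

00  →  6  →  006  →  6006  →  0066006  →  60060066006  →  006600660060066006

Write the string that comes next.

Each term (from the third on) is the two preceding terms concatenated in order: term 3 = 00·6 = 006.
The next term joins 60060066006 and 006600660060066006.

60060066006006600660060066006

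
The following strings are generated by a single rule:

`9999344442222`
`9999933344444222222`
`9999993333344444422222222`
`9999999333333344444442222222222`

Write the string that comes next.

9999999933333333344444444222222222222

Term n consists of n+3 9's, followed by 2n-1 3's, followed by n+3 4's, followed by 2n+2 2's (n = 1, 2, …).
At n = 5 the blocks have lengths 8, 9, 8, 12.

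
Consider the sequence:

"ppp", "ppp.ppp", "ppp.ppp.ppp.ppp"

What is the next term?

s(k+1) = s(k)·.·s(k) — each term doubles the last with '.' between the halves.
Doubling ppp.ppp.ppp.ppp with '.' between the halves:

ppp.ppp.ppp.ppp.ppp.ppp.ppp.ppp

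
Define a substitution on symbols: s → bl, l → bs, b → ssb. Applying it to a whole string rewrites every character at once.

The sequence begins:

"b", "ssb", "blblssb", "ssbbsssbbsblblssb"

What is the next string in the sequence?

blblssbssbblblblssbssbblssbbsssbbsblblssb

Replace each of the 17 characters of ssbbsssbbsblblssb in place — bl bl ssb ssb bl bl bl ssb ssb bl ssb bs ssb bs bl bl ssb — and concatenate.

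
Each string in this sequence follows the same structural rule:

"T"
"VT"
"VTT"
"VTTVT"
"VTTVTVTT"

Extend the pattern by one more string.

VTTVTVTTVTTVT

This is a Fibonacci-style word recurrence s(k) = s(k−1)·s(k−2): e.g. VT·T = VTT.
So term 6 is VTTVTVTT·VTTVT.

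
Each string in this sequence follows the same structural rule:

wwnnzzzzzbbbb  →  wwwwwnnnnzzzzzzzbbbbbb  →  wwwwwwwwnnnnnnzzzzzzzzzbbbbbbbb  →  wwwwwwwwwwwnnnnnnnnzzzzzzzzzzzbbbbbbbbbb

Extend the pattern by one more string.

Each string has the form w^{3n-1} n^{2n} z^{2n+3} b^{2n+2} (n = 1, 2, …).
At n = 5 the blocks have lengths 14, 10, 13, 12.

wwwwwwwwwwwwwwnnnnnnnnnnzzzzzzzzzzzzzbbbbbbbbbbbb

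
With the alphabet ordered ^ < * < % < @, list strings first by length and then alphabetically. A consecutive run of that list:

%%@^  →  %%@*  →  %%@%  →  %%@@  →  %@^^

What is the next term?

Treat %@^^ as a base-4 numeral over the given alphabet and add one, carrying through any trailing @'s.

%@^*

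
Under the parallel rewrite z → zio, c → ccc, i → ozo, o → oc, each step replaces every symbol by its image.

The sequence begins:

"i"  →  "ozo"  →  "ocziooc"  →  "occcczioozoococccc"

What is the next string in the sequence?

Replace each of the 18 characters of occcczioozoococccc in place — oc ccc ccc ccc ccc zio ozo oc oc zio oc oc ccc oc ccc ccc ccc ccc — and concatenate.

occccccccccccczioozoococzioococcccoccccccccccccc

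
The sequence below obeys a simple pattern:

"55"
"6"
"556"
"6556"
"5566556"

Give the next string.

65565566556

Each term (from the third on) is the two preceding terms concatenated in order: term 3 = 55·6 = 556.
Continuing: 6556 · 5566556 gives term 6.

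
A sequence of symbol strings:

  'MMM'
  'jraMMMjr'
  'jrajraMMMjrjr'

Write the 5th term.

s(k+1) = jra·s(k)·jr, so each term gains jra as a prefix and jr as a suffix.
From jrajraMMMjrjr, 2 further steps: jrajraMMMjrjr → jrajrajraMMMjrjrjr → (answer).

jrajrajrajraMMMjrjrjrjr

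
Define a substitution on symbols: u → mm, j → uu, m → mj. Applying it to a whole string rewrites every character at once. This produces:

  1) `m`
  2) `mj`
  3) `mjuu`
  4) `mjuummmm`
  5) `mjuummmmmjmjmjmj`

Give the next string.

mjuummmmmjmjmjmjmjuumjuumjuumjuu

φ(mjuummmmmjmjmjmj) expands symbol-by-symbol to mj uu mm mm mj mj mj mj mj uu mj uu mj uu mj uu; joining the 16 pieces gives the next term.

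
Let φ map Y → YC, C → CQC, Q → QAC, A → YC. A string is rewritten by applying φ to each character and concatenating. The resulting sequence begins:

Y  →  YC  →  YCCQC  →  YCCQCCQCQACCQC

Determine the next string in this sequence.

Rewriting the 14 symbols of YCCQCCQCQACCQC one by one yields YC CQC CQC QAC CQC CQC QAC CQC QAC YC CQC CQC QAC CQC; concatenated:

YCCQCCQCQACCQCCQCQACCQCQACYCCQCCQCQACCQC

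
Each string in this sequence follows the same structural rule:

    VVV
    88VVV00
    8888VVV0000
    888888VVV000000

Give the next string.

Every step adds 88 to the front and 00 to the end of the previous string.
One more step from 888888VVV000000 gives the answer.

88888888VVV00000000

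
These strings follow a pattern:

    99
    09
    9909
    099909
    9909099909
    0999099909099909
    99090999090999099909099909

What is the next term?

Each term (from the third on) is the two preceding terms concatenated in order: term 3 = 99·09 = 9909.
The next term joins 0999099909099909 and 99090999090999099909099909.

099909990909990999090999090999099909099909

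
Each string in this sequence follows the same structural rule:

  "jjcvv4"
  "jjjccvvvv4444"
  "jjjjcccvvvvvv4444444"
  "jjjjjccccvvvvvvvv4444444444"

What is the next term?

Each string has the form j^{n+1} c^{n} v^{2n} 4^{3n-2} (n = 1, 2, …).
At n = 5 the blocks have lengths 6, 5, 10, 13.

jjjjjjcccccvvvvvvvvvv4444444444444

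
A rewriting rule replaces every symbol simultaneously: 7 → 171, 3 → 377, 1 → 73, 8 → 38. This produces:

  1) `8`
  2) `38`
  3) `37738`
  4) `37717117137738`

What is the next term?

Rewriting the 14 symbols of 37717117137738 one by one yields 377 171 171 73 171 73 73 171 73 377 171 171 377 38; concatenated:

3771711717317173731717337717117137738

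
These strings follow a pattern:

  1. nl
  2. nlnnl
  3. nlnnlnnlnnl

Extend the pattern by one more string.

s(k+1) = s(k)·n·s(k) — each term doubles the last with 'n' between the halves.
Doubling nlnnlnnlnnl with 'n' between the halves:

nlnnlnnlnnlnnlnnlnnlnnl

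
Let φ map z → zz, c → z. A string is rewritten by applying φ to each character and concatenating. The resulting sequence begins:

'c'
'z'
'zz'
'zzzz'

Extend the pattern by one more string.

zzzzzzzz

Rewriting each symbol of zzzz: z→zz, z→zz, z→zz, z→zz, which concatenates to zz zz zz zz.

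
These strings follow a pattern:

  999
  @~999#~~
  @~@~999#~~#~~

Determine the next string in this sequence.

Every step adds @~ to the front and #~~ to the end of the previous string.
Applying this once more to @~@~999#~~#~~:

@~@~@~999#~~#~~#~~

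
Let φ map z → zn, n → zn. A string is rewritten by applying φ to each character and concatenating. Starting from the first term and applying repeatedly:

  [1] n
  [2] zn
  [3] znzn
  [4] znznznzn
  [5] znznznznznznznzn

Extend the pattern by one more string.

Rewriting the 16 symbols of znznznznznznznzn one by one yields zn zn zn zn zn zn zn zn zn zn zn zn zn zn zn zn; concatenated:

znznznznznznznznznznznznznznznzn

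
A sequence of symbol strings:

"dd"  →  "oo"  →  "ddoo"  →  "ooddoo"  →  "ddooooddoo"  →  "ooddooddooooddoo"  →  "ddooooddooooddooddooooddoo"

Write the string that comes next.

From term 3 onward, concatenate the second-to-last term with the last: dd·oo = ddoo, oo·ddoo = ooddoo, …
Continuing: ooddooddooooddoo · ddooooddooooddooddooooddoo gives term 8.

ooddooddooooddooddooooddooooddooddooooddoo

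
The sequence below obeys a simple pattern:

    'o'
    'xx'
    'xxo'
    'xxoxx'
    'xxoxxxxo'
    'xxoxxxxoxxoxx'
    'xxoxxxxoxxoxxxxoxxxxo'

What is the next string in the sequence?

xxoxxxxoxxoxxxxoxxxxoxxoxxxxoxxoxx

Each term (from the third on) is the previous term followed by the one before it: term 3 = xx·o = xxo.
So term 8 is xxoxxxxoxxoxxxxoxxxxo·xxoxxxxoxxoxx.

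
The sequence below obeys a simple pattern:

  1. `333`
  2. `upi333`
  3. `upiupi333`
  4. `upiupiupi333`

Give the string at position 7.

Each term is the previous one with upi prepended.
From upiupiupi333, 3 further steps: upiupiupi333 → upiupiupiupi333 → upiupiupiupiupi333 → (answer).

upiupiupiupiupiupi333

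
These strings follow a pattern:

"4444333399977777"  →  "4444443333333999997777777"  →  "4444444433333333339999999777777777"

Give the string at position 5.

4444444444443333333333333333999999999997777777777777

Each string has the form 4^{2n} 3^{3n-2} 9^{2n-1} 7^{2n+1}, where the shown terms are n = 2, 3, 4.
Setting n = 6 gives 12, 16, 11, 13 characters in each block.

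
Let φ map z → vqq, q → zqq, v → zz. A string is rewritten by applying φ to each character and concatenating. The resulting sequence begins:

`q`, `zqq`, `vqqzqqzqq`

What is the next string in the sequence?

Expanding vqqzqqzqq: v→zz, q→zqq, q→zqq, z→vqq, q→zqq, q→zqq, z→vqq, q→zqq, q→zqq. Concatenated: zz zqq zqq vqq zqq zqq vqq zqq zqq.

zzzqqzqqvqqzqqzqqvqqzqqzqq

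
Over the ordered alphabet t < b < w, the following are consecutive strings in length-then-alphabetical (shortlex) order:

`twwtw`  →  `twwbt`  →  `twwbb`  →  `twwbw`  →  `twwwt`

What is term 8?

btttt

Advancing 3 positions from twwwt through twwwt → twwwb → twwww reaches term 8.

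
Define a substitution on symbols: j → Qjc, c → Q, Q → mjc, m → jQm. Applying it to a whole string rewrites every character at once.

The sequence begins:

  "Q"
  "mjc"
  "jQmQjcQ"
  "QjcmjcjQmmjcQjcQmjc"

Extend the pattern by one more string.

mjcQjcQjQmQjcQQjcmjcjQmjQmQjcQmjcQjcQmjcjQmQjcQ

φ(QjcmjcjQmmjcQjcQmjc) expands symbol-by-symbol to mjc Qjc Q jQm Qjc Q Qjc mjc jQm jQm Qjc Q mjc Qjc Q mjc jQm Qjc Q; joining the 19 pieces gives the next term.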